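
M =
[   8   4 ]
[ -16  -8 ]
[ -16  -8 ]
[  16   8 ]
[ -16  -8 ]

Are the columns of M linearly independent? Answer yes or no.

no

Row reduce M to echelon form.
R2 ← R2 + (2)·R1: [0, 0]
R3 ← R3 + (2)·R1: [0, 0]
R4 ← R4 − (2)·R1: [0, 0]
R5 ← R5 + (2)·R1: [0, 0]
1 pivot among 2 columns.
Only 1 < 2 pivot columns, so the columns are linearly dependent.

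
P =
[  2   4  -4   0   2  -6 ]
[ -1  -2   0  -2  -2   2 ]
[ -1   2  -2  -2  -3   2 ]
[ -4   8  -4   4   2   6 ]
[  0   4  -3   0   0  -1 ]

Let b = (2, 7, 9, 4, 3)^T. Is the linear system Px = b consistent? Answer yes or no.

Row reduce the augmented matrix [P | b].
R2 ← R2 + (1/2)·R1: [0, 0, -2, -2, -1, -1, 8]
R3 ← R3 + (1/2)·R1: [0, 4, -4, -2, -2, -1, 10]
R4 ← R4 + (2)·R1: [0, 16, -12, 4, 6, -6, 8]
Swap R2 ↔ R3
R4 ← R4 − (4)·R2: [0, 0, 4, 12, 14, -2, -32]
R5 ← R5 − R2: [0, 0, 1, 2, 2, 0, -7]
R4 ← R4 + (2)·R3: [0, 0, 0, 8, 12, -4, -16]
R5 ← R5 + (1/2)·R3: [0, 0, 0, 1, 3/2, -1/2, -3]
R5 ← R5 − (1/8)·R4: [0, 0, 0, 0, 0, 0, -1]
The echelon form has 5 nonzero rows; the last pivot sits in the augmented column, so rank(P) = 4 but rank([P|b]) = 5.
Since the ranks differ, the system is inconsistent.

no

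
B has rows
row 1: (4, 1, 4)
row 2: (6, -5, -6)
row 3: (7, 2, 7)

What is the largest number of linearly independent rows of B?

3

Row reduce to echelon form.
R2 ← R2 − (3/2)·R1: [0, -13/2, -12]
R3 ← R3 − (7/4)·R1: [0, 1/4, 0]
R3 ← R3 + (1/26)·R2: [0, 0, -6/13]
Echelon form has 3 nonzero rows, so rank(B) = 3.
The rank gives the maximum number of linearly independent rows: 3.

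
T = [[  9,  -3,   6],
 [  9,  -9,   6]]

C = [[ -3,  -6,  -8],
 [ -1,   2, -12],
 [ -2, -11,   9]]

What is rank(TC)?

2

First compute TC:
[[-36, -126,  18],
 [-30, -138,  90]]
Now row reduce the product.
R2 ← R2 − (5/6)·R1: [0, -33, 75]
2 nonzero rows, so rank(TC) = 2.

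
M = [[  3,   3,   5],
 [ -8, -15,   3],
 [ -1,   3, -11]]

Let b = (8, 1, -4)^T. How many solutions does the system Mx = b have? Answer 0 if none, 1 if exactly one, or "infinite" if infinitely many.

0

Row reduce the augmented matrix [M | b].
R2 ← R2 + (8/3)·R1: [0, -7, 49/3, 67/3]
R3 ← R3 + (1/3)·R1: [0, 4, -28/3, -4/3]
R3 ← R3 + (4/7)·R2: [0, 0, 0, 80/7]
The echelon form has 3 nonzero rows; the last pivot sits in the augmented column, so rank(M) = 2 but rank([M|b]) = 3.
Since the ranks differ, the system is inconsistent.
It has no solutions.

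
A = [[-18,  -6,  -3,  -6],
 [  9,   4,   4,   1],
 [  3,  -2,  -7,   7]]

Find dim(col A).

Row reduce to echelon form.
R2 ← R2 + (1/2)·R1: [0, 1, 5/2, -2]
R3 ← R3 + (1/6)·R1: [0, -3, -15/2, 6]
R3 ← R3 + (3)·R2: [0, 0, 0, 0]
Echelon form has 2 nonzero rows, so rank(A) = 2.
The column space has dimension equal to the rank: 2.

2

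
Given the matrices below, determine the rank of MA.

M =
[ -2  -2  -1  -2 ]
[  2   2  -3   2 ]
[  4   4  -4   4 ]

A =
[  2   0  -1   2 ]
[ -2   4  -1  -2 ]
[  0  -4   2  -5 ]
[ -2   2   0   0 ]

2

First compute MA:
[[  4,  -8,   2,   5],
 [ -4,  24, -10,  15],
 [ -8,  40, -16,  20]]
Now row reduce the product.
R2 ← R2 + R1: [0, 16, -8, 20]
R3 ← R3 + (2)·R1: [0, 24, -12, 30]
R3 ← R3 − (3/2)·R2: [0, 0, 0, 0]
2 nonzero rows, so rank(MA) = 2.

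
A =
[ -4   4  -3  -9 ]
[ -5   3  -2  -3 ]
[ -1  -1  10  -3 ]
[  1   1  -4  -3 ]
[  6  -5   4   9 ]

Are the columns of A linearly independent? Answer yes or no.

no

Row reduce A to echelon form.
R2 ← R2 − (5/4)·R1: [0, -2, 7/4, 33/4]
R3 ← R3 − (1/4)·R1: [0, -2, 43/4, -3/4]
R4 ← R4 + (1/4)·R1: [0, 2, -19/4, -21/4]
R5 ← R5 + (3/2)·R1: [0, 1, -1/2, -9/2]
R3 ← R3 − R2: [0, 0, 9, -9]
R4 ← R4 + R2: [0, 0, -3, 3]
R5 ← R5 + (1/2)·R2: [0, 0, 3/8, -3/8]
R4 ← R4 + (1/3)·R3: [0, 0, 0, 0]
R5 ← R5 − (1/24)·R3: [0, 0, 0, 0]
3 pivots among 4 columns.
Only 3 < 4 pivot columns, so the columns are linearly dependent.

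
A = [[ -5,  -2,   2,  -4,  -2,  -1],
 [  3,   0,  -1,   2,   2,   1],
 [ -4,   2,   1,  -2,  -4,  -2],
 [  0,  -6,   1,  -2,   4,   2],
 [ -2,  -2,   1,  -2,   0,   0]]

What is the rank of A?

Row reduce to echelon form.
R2 ← R2 + (3/5)·R1: [0, -6/5, 1/5, -2/5, 4/5, 2/5]
R3 ← R3 − (4/5)·R1: [0, 18/5, -3/5, 6/5, -12/5, -6/5]
R5 ← R5 − (2/5)·R1: [0, -6/5, 1/5, -2/5, 4/5, 2/5]
R3 ← R3 + (3)·R2: [0, 0, 0, 0, 0, 0]
R4 ← R4 − (5)·R2: [0, 0, 0, 0, 0, 0]
R5 ← R5 − R2: [0, 0, 0, 0, 0, 0]
Echelon form has 2 nonzero rows, so rank(A) = 2.

2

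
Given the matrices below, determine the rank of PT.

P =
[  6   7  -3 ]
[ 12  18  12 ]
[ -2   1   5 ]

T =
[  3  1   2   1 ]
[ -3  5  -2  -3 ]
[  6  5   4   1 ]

First compute PT:
[[-21,  26, -14, -18],
 [ 54, 162,  36, -30],
 [ 21,  28,  14,   0]]
Now row reduce the product.
R2 ← R2 + (18/7)·R1: [0, 1602/7, 0, -534/7]
R3 ← R3 + R1: [0, 54, 0, -18]
R3 ← R3 − (21/89)·R2: [0, 0, 0, 0]
2 nonzero rows, so rank(PT) = 2.

2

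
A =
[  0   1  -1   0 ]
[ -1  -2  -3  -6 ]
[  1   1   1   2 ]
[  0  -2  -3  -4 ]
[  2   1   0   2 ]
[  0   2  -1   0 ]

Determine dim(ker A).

Row reduce to echelon form.
Swap R1 ↔ R2
R3 ← R3 + R1: [0, -1, -2, -4]
R5 ← R5 + (2)·R1: [0, -3, -6, -10]
R3 ← R3 + R2: [0, 0, -3, -4]
R4 ← R4 + (2)·R2: [0, 0, -5, -4]
R5 ← R5 + (3)·R2: [0, 0, -9, -10]
R6 ← R6 − (2)·R2: [0, 0, 1, 0]
R4 ← R4 − (5/3)·R3: [0, 0, 0, 8/3]
R5 ← R5 − (3)·R3: [0, 0, 0, 2]
R6 ← R6 + (1/3)·R3: [0, 0, 0, -4/3]
R5 ← R5 − (3/4)·R4: [0, 0, 0, 0]
R6 ← R6 + (1/2)·R4: [0, 0, 0, 0]
4 nonzero rows, so rank(A) = 4.
A has 4 columns; by rank–nullity, nullity = 4 − 4 = 0.

0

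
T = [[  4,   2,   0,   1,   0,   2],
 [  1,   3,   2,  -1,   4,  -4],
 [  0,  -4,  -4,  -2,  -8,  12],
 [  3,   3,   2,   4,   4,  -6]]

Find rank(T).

3

Row reduce to echelon form.
R2 ← R2 − (1/4)·R1: [0, 5/2, 2, -5/4, 4, -9/2]
R4 ← R4 − (3/4)·R1: [0, 3/2, 2, 13/4, 4, -15/2]
R3 ← R3 + (8/5)·R2: [0, 0, -4/5, -4, -8/5, 24/5]
R4 ← R4 − (3/5)·R2: [0, 0, 4/5, 4, 8/5, -24/5]
R4 ← R4 + R3: [0, 0, 0, 0, 0, 0]
Echelon form has 3 nonzero rows, so rank(T) = 3.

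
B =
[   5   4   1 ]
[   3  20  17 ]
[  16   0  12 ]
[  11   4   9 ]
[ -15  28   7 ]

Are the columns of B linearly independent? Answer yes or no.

yes

Row reduce B to echelon form.
R2 ← R2 − (3/5)·R1: [0, 88/5, 82/5]
R3 ← R3 − (16/5)·R1: [0, -64/5, 44/5]
R4 ← R4 − (11/5)·R1: [0, -24/5, 34/5]
R5 ← R5 + (3)·R1: [0, 40, 10]
R3 ← R3 + (8/11)·R2: [0, 0, 228/11]
R4 ← R4 + (3/11)·R2: [0, 0, 124/11]
R5 ← R5 − (25/11)·R2: [0, 0, -300/11]
R4 ← R4 − (31/57)·R3: [0, 0, 0]
R5 ← R5 + (25/19)·R3: [0, 0, 0]
3 pivots among 3 columns.
Every column is a pivot column, so the columns are linearly independent.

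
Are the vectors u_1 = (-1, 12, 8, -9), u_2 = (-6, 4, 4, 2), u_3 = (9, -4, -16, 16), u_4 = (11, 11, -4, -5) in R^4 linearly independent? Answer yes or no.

yes

Form the matrix with these vectors as rows and row reduce.
R2 ← R2 − (6)·R1: [0, -68, -44, 56]
R3 ← R3 + (9)·R1: [0, 104, 56, -65]
R4 ← R4 + (11)·R1: [0, 143, 84, -104]
R3 ← R3 + (26/17)·R2: [0, 0, -192/17, 351/17]
R4 ← R4 + (143/68)·R2: [0, 0, -145/17, 234/17]
R4 ← R4 − (145/192)·R3: [0, 0, 0, -117/64]
4 nonzero rows, so the 4 vectors span a space of dimension 4.
Since 4 = 4, the vectors are linearly independent.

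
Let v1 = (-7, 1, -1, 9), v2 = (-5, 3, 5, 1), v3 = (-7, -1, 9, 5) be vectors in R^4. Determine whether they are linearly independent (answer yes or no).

yes

Form the matrix with these vectors as rows and row reduce.
R2 ← R2 − (5/7)·R1: [0, 16/7, 40/7, -38/7]
R3 ← R3 − R1: [0, -2, 10, -4]
R3 ← R3 + (7/8)·R2: [0, 0, 15, -35/4]
3 nonzero rows, so the 3 vectors span a space of dimension 3.
Since 3 = 3, the vectors are linearly independent.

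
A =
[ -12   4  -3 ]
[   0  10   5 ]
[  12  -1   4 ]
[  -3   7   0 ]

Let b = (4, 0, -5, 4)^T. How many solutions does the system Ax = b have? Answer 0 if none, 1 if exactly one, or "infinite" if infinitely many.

0

Row reduce the augmented matrix [A | b].
R3 ← R3 + R1: [0, 3, 1, -1]
R4 ← R4 − (1/4)·R1: [0, 6, 3/4, 3]
R3 ← R3 − (3/10)·R2: [0, 0, -1/2, -1]
R4 ← R4 − (3/5)·R2: [0, 0, -9/4, 3]
R4 ← R4 − (9/2)·R3: [0, 0, 0, 15/2]
The echelon form has 4 nonzero rows; the last pivot sits in the augmented column, so rank(A) = 3 but rank([A|b]) = 4.
Since the ranks differ, the system is inconsistent.
It has no solutions.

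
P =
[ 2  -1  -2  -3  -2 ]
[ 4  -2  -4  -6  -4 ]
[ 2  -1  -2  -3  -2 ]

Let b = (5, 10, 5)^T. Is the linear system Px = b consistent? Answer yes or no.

yes

Row reduce the augmented matrix [P | b].
R2 ← R2 − (2)·R1: [0, 0, 0, 0, 0, 0]
R3 ← R3 − R1: [0, 0, 0, 0, 0, 0]
The echelon form has 1 nonzero rows, and every pivot lies in the first 5 columns, so rank(P) = rank([P|b]) = 1.
The system is consistent.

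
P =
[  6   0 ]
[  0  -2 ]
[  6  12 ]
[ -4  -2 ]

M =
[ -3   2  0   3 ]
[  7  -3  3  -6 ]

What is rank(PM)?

2

First compute PM:
[[-18,  12,   0,  18],
 [-14,   6,  -6,  12],
 [ 66, -24,  36, -54],
 [ -2,  -2,  -6,   0]]
Now row reduce the product.
R2 ← R2 − (7/9)·R1: [0, -10/3, -6, -2]
R3 ← R3 + (11/3)·R1: [0, 20, 36, 12]
R4 ← R4 − (1/9)·R1: [0, -10/3, -6, -2]
R3 ← R3 + (6)·R2: [0, 0, 0, 0]
R4 ← R4 − R2: [0, 0, 0, 0]
2 nonzero rows, so rank(PM) = 2.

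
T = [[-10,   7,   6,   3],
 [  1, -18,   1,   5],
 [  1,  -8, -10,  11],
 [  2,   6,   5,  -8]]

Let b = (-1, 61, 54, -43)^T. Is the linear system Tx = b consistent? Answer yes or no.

Row reduce the augmented matrix [T | b].
R2 ← R2 + (1/10)·R1: [0, -173/10, 8/5, 53/10, 609/10]
R3 ← R3 + (1/10)·R1: [0, -73/10, -47/5, 113/10, 539/10]
R4 ← R4 + (1/5)·R1: [0, 37/5, 31/5, -37/5, -216/5]
R3 ← R3 − (73/173)·R2: [0, 0, -1743/173, 1568/173, 4879/173]
R4 ← R4 + (74/173)·R2: [0, 0, 1191/173, -888/173, -2967/173]
R4 ← R4 + (397/581)·R3: [0, 0, 0, 88/83, 176/83]
The echelon form has 4 nonzero rows, and every pivot lies in the first 4 columns, so rank(T) = rank([T|b]) = 4.
The system is consistent.

yes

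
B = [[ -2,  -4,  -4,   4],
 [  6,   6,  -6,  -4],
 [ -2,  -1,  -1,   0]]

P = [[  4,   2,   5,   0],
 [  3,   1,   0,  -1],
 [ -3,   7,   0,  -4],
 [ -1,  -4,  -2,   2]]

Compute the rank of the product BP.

First compute BP:
[[-12, -52, -18,  28],
 [ 64,  -8,  38,  10],
 [ -8, -12, -10,   5]]
Now row reduce the product.
R2 ← R2 + (16/3)·R1: [0, -856/3, -58, 478/3]
R3 ← R3 − (2/3)·R1: [0, 68/3, 2, -41/3]
R3 ← R3 + (17/214)·R2: [0, 0, -279/107, -108/107]
3 nonzero rows, so rank(BP) = 3.

3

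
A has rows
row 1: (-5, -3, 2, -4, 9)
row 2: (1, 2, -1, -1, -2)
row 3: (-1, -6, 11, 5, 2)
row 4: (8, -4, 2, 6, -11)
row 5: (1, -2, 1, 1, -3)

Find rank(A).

5

Row reduce to echelon form.
R2 ← R2 + (1/5)·R1: [0, 7/5, -3/5, -9/5, -1/5]
R3 ← R3 − (1/5)·R1: [0, -27/5, 53/5, 29/5, 1/5]
R4 ← R4 + (8/5)·R1: [0, -44/5, 26/5, -2/5, 17/5]
R5 ← R5 + (1/5)·R1: [0, -13/5, 7/5, 1/5, -6/5]
R3 ← R3 + (27/7)·R2: [0, 0, 58/7, -8/7, -4/7]
R4 ← R4 + (44/7)·R2: [0, 0, 10/7, -82/7, 15/7]
R5 ← R5 + (13/7)·R2: [0, 0, 2/7, -22/7, -11/7]
R4 ← R4 − (5/29)·R3: [0, 0, 0, -334/29, 65/29]
R5 ← R5 − (1/29)·R3: [0, 0, 0, -90/29, -45/29]
R5 ← R5 − (45/167)·R4: [0, 0, 0, 0, -360/167]
Echelon form has 5 nonzero rows, so rank(A) = 5.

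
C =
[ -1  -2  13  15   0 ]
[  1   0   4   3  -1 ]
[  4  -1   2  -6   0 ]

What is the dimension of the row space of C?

3

Row reduce to echelon form.
R2 ← R2 + R1: [0, -2, 17, 18, -1]
R3 ← R3 + (4)·R1: [0, -9, 54, 54, 0]
R3 ← R3 − (9/2)·R2: [0, 0, -45/2, -27, 9/2]
Echelon form has 3 nonzero rows, so rank(C) = 3.
The row space has dimension equal to the rank: 3.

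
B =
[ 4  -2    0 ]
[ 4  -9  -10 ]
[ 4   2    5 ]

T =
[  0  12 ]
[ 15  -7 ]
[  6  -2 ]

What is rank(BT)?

First compute BT:
[[-30,  62],
 [-195, 131],
 [ 60,  24]]
Now row reduce the product.
R2 ← R2 − (13/2)·R1: [0, -272]
R3 ← R3 + (2)·R1: [0, 148]
R3 ← R3 + (37/68)·R2: [0, 0]
2 nonzero rows, so rank(BT) = 2.

2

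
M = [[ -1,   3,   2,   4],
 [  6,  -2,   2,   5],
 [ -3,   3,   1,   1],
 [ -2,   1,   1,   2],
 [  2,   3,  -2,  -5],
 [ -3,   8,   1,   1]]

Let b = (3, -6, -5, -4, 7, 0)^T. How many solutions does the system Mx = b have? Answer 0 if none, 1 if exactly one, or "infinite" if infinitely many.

Row reduce the augmented matrix [M | b].
R2 ← R2 + (6)·R1: [0, 16, 14, 29, 12]
R3 ← R3 − (3)·R1: [0, -6, -5, -11, -14]
R4 ← R4 − (2)·R1: [0, -5, -3, -6, -10]
R5 ← R5 + (2)·R1: [0, 9, 2, 3, 13]
R6 ← R6 − (3)·R1: [0, -1, -5, -11, -9]
R3 ← R3 + (3/8)·R2: [0, 0, 1/4, -1/8, -19/2]
R4 ← R4 + (5/16)·R2: [0, 0, 11/8, 49/16, -25/4]
R5 ← R5 − (9/16)·R2: [0, 0, -47/8, -213/16, 25/4]
R6 ← R6 + (1/16)·R2: [0, 0, -33/8, -147/16, -33/4]
R4 ← R4 − (11/2)·R3: [0, 0, 0, 15/4, 46]
R5 ← R5 + (47/2)·R3: [0, 0, 0, -65/4, -217]
R6 ← R6 + (33/2)·R3: [0, 0, 0, -45/4, -165]
R5 ← R5 + (13/3)·R4: [0, 0, 0, 0, -53/3]
R6 ← R6 + (3)·R4: [0, 0, 0, 0, -27]
R6 ← R6 − (81/53)·R5: [0, 0, 0, 0, 0]
The echelon form has 5 nonzero rows; the last pivot sits in the augmented column, so rank(M) = 4 but rank([M|b]) = 5.
Since the ranks differ, the system is inconsistent.
It has no solutions.

0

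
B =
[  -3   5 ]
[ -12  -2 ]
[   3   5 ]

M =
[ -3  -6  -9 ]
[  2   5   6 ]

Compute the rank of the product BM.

2

First compute BM:
[[ 19,  43,  57],
 [ 32,  62,  96],
 [  1,   7,   3]]
Now row reduce the product.
R2 ← R2 − (32/19)·R1: [0, -198/19, 0]
R3 ← R3 − (1/19)·R1: [0, 90/19, 0]
R3 ← R3 + (5/11)·R2: [0, 0, 0]
2 nonzero rows, so rank(BM) = 2.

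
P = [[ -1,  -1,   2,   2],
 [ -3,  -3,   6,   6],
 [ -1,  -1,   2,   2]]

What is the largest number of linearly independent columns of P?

Row reduce to echelon form.
R2 ← R2 − (3)·R1: [0, 0, 0, 0]
R3 ← R3 − R1: [0, 0, 0, 0]
Echelon form has 1 nonzero row, so rank(P) = 1.
The rank gives the maximum number of linearly independent columns: 1.

1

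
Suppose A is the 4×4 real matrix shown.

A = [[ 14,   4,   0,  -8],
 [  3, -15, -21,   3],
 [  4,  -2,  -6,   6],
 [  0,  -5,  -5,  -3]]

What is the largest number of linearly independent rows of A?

Row reduce to echelon form.
R2 ← R2 − (3/14)·R1: [0, -111/7, -21, 33/7]
R3 ← R3 − (2/7)·R1: [0, -22/7, -6, 58/7]
R3 ← R3 − (22/111)·R2: [0, 0, -68/37, 272/37]
R4 ← R4 − (35/111)·R2: [0, 0, 60/37, -166/37]
R4 ← R4 + (15/17)·R3: [0, 0, 0, 2]
Echelon form has 4 nonzero rows, so rank(A) = 4.
The rank gives the maximum number of linearly independent rows: 4.

4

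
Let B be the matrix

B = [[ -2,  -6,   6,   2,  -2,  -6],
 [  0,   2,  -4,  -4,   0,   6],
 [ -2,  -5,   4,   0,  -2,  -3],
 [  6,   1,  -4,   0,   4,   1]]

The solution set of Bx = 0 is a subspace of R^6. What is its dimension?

Row reduce to echelon form.
R3 ← R3 − R1: [0, 1, -2, -2, 0, 3]
R4 ← R4 + (3)·R1: [0, -17, 14, 6, -2, -17]
R3 ← R3 − (1/2)·R2: [0, 0, 0, 0, 0, 0]
R4 ← R4 + (17/2)·R2: [0, 0, -20, -28, -2, 34]
Swap R3 ↔ R4
3 nonzero rows, so rank(B) = 3.
B has 6 columns; by rank–nullity, nullity = 6 − 3 = 3.

3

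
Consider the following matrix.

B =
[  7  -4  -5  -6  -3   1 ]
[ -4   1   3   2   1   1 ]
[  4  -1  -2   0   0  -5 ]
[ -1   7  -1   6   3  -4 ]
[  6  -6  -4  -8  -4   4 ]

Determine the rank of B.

Row reduce to echelon form.
R2 ← R2 + (4/7)·R1: [0, -9/7, 1/7, -10/7, -5/7, 11/7]
R3 ← R3 − (4/7)·R1: [0, 9/7, 6/7, 24/7, 12/7, -39/7]
R4 ← R4 + (1/7)·R1: [0, 45/7, -12/7, 36/7, 18/7, -27/7]
R5 ← R5 − (6/7)·R1: [0, -18/7, 2/7, -20/7, -10/7, 22/7]
R3 ← R3 + R2: [0, 0, 1, 2, 1, -4]
R4 ← R4 + (5)·R2: [0, 0, -1, -2, -1, 4]
R5 ← R5 − (2)·R2: [0, 0, 0, 0, 0, 0]
R4 ← R4 + R3: [0, 0, 0, 0, 0, 0]
Echelon form has 3 nonzero rows, so rank(B) = 3.

3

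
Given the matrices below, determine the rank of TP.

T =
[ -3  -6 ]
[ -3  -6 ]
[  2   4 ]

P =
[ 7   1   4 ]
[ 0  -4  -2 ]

1

First compute TP:
[[-21,  21,   0],
 [-21,  21,   0],
 [ 14, -14,   0]]
Now row reduce the product.
R2 ← R2 − R1: [0, 0, 0]
R3 ← R3 + (2/3)·R1: [0, 0, 0]
1 nonzero row, so rank(TP) = 1.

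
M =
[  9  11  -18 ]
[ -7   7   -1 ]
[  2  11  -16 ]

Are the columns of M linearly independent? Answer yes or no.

yes

Row reduce M to echelon form.
R2 ← R2 + (7/9)·R1: [0, 140/9, -15]
R3 ← R3 − (2/9)·R1: [0, 77/9, -12]
R3 ← R3 − (11/20)·R2: [0, 0, -15/4]
3 pivots among 3 columns.
Every column is a pivot column, so the columns are linearly independent.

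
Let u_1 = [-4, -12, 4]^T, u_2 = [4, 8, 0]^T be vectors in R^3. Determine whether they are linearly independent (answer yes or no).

yes

Form the matrix with these vectors as rows and row reduce.
R2 ← R2 + R1: [0, -4, 4]
2 nonzero rows, so the 2 vectors span a space of dimension 2.
Since 2 = 2, the vectors are linearly independent.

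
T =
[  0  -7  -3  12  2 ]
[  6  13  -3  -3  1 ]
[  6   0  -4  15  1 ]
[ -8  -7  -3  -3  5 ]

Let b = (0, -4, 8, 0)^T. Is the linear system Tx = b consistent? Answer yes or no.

no

Row reduce the augmented matrix [T | b].
Swap R1 ↔ R2
R3 ← R3 − R1: [0, -13, -1, 18, 0, 12]
R4 ← R4 + (4/3)·R1: [0, 31/3, -7, -7, 19/3, -16/3]
R3 ← R3 − (13/7)·R2: [0, 0, 32/7, -30/7, -26/7, 12]
R4 ← R4 + (31/21)·R2: [0, 0, -80/7, 75/7, 65/7, -16/3]
R4 ← R4 + (5/2)·R3: [0, 0, 0, 0, 0, 74/3]
The echelon form has 4 nonzero rows; the last pivot sits in the augmented column, so rank(T) = 3 but rank([T|b]) = 4.
Since the ranks differ, the system is inconsistent.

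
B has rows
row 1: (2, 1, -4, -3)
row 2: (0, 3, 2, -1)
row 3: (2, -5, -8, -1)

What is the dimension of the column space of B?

Row reduce to echelon form.
R3 ← R3 − R1: [0, -6, -4, 2]
R3 ← R3 + (2)·R2: [0, 0, 0, 0]
Echelon form has 2 nonzero rows, so rank(B) = 2.
The column space has dimension equal to the rank: 2.

2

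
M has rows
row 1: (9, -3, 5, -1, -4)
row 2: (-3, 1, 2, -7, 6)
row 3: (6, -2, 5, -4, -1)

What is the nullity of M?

2

Row reduce to echelon form.
R2 ← R2 + (1/3)·R1: [0, 0, 11/3, -22/3, 14/3]
R3 ← R3 − (2/3)·R1: [0, 0, 5/3, -10/3, 5/3]
R3 ← R3 − (5/11)·R2: [0, 0, 0, 0, -5/11]
3 nonzero rows, so rank(M) = 3.
M has 5 columns; by rank–nullity, nullity = 5 − 3 = 2.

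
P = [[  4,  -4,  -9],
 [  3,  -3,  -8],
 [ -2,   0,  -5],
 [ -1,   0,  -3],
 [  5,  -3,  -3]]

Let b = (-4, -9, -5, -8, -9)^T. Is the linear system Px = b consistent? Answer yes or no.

Row reduce the augmented matrix [P | b].
R2 ← R2 − (3/4)·R1: [0, 0, -5/4, -6]
R3 ← R3 + (1/2)·R1: [0, -2, -19/2, -7]
R4 ← R4 + (1/4)·R1: [0, -1, -21/4, -9]
R5 ← R5 − (5/4)·R1: [0, 2, 33/4, -4]
Swap R2 ↔ R3
R4 ← R4 − (1/2)·R2: [0, 0, -1/2, -11/2]
R5 ← R5 + R2: [0, 0, -5/4, -11]
R4 ← R4 − (2/5)·R3: [0, 0, 0, -31/10]
R5 ← R5 − R3: [0, 0, 0, -5]
R5 ← R5 − (50/31)·R4: [0, 0, 0, 0]
The echelon form has 4 nonzero rows; the last pivot sits in the augmented column, so rank(P) = 3 but rank([P|b]) = 4.
Since the ranks differ, the system is inconsistent.

no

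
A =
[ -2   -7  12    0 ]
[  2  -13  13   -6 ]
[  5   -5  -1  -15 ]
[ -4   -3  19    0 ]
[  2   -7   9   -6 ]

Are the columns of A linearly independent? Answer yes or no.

yes

Row reduce A to echelon form.
R2 ← R2 + R1: [0, -20, 25, -6]
R3 ← R3 + (5/2)·R1: [0, -45/2, 29, -15]
R4 ← R4 − (2)·R1: [0, 11, -5, 0]
R5 ← R5 + R1: [0, -14, 21, -6]
R3 ← R3 − (9/8)·R2: [0, 0, 7/8, -33/4]
R4 ← R4 + (11/20)·R2: [0, 0, 35/4, -33/10]
R5 ← R5 − (7/10)·R2: [0, 0, 7/2, -9/5]
R4 ← R4 − (10)·R3: [0, 0, 0, 396/5]
R5 ← R5 − (4)·R3: [0, 0, 0, 156/5]
R5 ← R5 − (13/33)·R4: [0, 0, 0, 0]
4 pivots among 4 columns.
Every column is a pivot column, so the columns are linearly independent.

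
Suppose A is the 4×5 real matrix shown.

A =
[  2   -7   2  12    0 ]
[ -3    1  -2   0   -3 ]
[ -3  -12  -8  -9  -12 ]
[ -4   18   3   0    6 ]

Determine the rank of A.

Row reduce to echelon form.
R2 ← R2 + (3/2)·R1: [0, -19/2, 1, 18, -3]
R3 ← R3 + (3/2)·R1: [0, -45/2, -5, 9, -12]
R4 ← R4 + (2)·R1: [0, 4, 7, 24, 6]
R3 ← R3 − (45/19)·R2: [0, 0, -140/19, -639/19, -93/19]
R4 ← R4 + (8/19)·R2: [0, 0, 141/19, 600/19, 90/19]
R4 ← R4 + (141/140)·R3: [0, 0, 0, -321/140, -27/140]
Echelon form has 4 nonzero rows, so rank(A) = 4.

4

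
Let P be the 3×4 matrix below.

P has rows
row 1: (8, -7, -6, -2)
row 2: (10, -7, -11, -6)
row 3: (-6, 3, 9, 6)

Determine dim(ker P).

2

Row reduce to echelon form.
R2 ← R2 − (5/4)·R1: [0, 7/4, -7/2, -7/2]
R3 ← R3 + (3/4)·R1: [0, -9/4, 9/2, 9/2]
R3 ← R3 + (9/7)·R2: [0, 0, 0, 0]
2 nonzero rows, so rank(P) = 2.
P has 4 columns; by rank–nullity, nullity = 4 − 2 = 2.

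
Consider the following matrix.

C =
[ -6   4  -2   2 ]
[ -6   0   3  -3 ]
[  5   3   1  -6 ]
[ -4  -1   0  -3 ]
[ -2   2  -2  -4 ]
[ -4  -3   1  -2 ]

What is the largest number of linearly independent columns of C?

Row reduce to echelon form.
R2 ← R2 − R1: [0, -4, 5, -5]
R3 ← R3 + (5/6)·R1: [0, 19/3, -2/3, -13/3]
R4 ← R4 − (2/3)·R1: [0, -11/3, 4/3, -13/3]
R5 ← R5 − (1/3)·R1: [0, 2/3, -4/3, -14/3]
R6 ← R6 − (2/3)·R1: [0, -17/3, 7/3, -10/3]
R3 ← R3 + (19/12)·R2: [0, 0, 29/4, -49/4]
R4 ← R4 − (11/12)·R2: [0, 0, -13/4, 1/4]
R5 ← R5 + (1/6)·R2: [0, 0, -1/2, -11/2]
R6 ← R6 − (17/12)·R2: [0, 0, -19/4, 15/4]
R4 ← R4 + (13/29)·R3: [0, 0, 0, -152/29]
R5 ← R5 + (2/29)·R3: [0, 0, 0, -184/29]
R6 ← R6 + (19/29)·R3: [0, 0, 0, -124/29]
R5 ← R5 − (23/19)·R4: [0, 0, 0, 0]
R6 ← R6 − (31/38)·R4: [0, 0, 0, 0]
Echelon form has 4 nonzero rows, so rank(C) = 4.
The rank gives the maximum number of linearly independent columns: 4.

4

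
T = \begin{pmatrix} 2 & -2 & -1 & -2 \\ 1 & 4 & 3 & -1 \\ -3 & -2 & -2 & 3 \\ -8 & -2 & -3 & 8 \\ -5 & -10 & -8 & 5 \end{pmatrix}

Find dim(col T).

2

Row reduce to echelon form.
R2 ← R2 − (1/2)·R1: [0, 5, 7/2, 0]
R3 ← R3 + (3/2)·R1: [0, -5, -7/2, 0]
R4 ← R4 + (4)·R1: [0, -10, -7, 0]
R5 ← R5 + (5/2)·R1: [0, -15, -21/2, 0]
R3 ← R3 + R2: [0, 0, 0, 0]
R4 ← R4 + (2)·R2: [0, 0, 0, 0]
R5 ← R5 + (3)·R2: [0, 0, 0, 0]
Echelon form has 2 nonzero rows, so rank(T) = 2.
The column space has dimension equal to the rank: 2.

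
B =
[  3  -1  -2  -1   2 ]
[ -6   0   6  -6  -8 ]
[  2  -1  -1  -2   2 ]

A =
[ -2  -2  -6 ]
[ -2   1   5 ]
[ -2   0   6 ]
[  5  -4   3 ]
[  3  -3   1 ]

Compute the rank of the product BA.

First compute BA:
[[  1,  -9, -36],
 [-54,  60,  46],
 [ -4,  -3, -27]]
Now row reduce the product.
R2 ← R2 + (54)·R1: [0, -426, -1898]
R3 ← R3 + (4)·R1: [0, -39, -171]
R3 ← R3 − (13/142)·R2: [0, 0, 196/71]
3 nonzero rows, so rank(BA) = 3.

3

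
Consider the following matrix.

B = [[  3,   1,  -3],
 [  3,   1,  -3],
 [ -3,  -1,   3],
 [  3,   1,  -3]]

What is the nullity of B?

2

Row reduce to echelon form.
R2 ← R2 − R1: [0, 0, 0]
R3 ← R3 + R1: [0, 0, 0]
R4 ← R4 − R1: [0, 0, 0]
1 nonzero row, so rank(B) = 1.
B has 3 columns; by rank–nullity, nullity = 3 − 1 = 2.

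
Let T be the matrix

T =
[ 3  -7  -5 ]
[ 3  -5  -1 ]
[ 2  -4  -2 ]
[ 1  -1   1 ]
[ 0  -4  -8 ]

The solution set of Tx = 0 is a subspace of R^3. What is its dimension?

Row reduce to echelon form.
R2 ← R2 − R1: [0, 2, 4]
R3 ← R3 − (2/3)·R1: [0, 2/3, 4/3]
R4 ← R4 − (1/3)·R1: [0, 4/3, 8/3]
R3 ← R3 − (1/3)·R2: [0, 0, 0]
R4 ← R4 − (2/3)·R2: [0, 0, 0]
R5 ← R5 + (2)·R2: [0, 0, 0]
2 nonzero rows, so rank(T) = 2.
T has 3 columns; by rank–nullity, nullity = 3 − 2 = 1.

1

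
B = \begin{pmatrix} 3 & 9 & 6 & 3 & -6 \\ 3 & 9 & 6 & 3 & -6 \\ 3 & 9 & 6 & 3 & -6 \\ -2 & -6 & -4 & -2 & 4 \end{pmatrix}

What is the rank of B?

Row reduce to echelon form.
R2 ← R2 − R1: [0, 0, 0, 0, 0]
R3 ← R3 − R1: [0, 0, 0, 0, 0]
R4 ← R4 + (2/3)·R1: [0, 0, 0, 0, 0]
Echelon form has 1 nonzero row, so rank(B) = 1.

1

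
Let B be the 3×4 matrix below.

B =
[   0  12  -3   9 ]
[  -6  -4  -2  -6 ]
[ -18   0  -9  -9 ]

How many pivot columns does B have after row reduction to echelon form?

Row reduce to echelon form.
Swap R1 ↔ R2
R3 ← R3 − (3)·R1: [0, 12, -3, 9]
R3 ← R3 − R2: [0, 0, 0, 0]
Echelon form has 2 nonzero rows, so rank(B) = 2.
Each nonzero row contributes one pivot column: 2 pivot columns.

2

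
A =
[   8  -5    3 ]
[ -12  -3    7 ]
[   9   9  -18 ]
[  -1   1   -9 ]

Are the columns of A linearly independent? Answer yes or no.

Row reduce A to echelon form.
R2 ← R2 + (3/2)·R1: [0, -21/2, 23/2]
R3 ← R3 − (9/8)·R1: [0, 117/8, -171/8]
R4 ← R4 + (1/8)·R1: [0, 3/8, -69/8]
R3 ← R3 + (39/28)·R2: [0, 0, -75/14]
R4 ← R4 + (1/28)·R2: [0, 0, -115/14]
R4 ← R4 − (23/15)·R3: [0, 0, 0]
3 pivots among 3 columns.
Every column is a pivot column, so the columns are linearly independent.

yes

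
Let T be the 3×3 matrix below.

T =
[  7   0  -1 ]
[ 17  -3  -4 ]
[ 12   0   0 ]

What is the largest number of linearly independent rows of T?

Row reduce to echelon form.
R2 ← R2 − (17/7)·R1: [0, -3, -11/7]
R3 ← R3 − (12/7)·R1: [0, 0, 12/7]
Echelon form has 3 nonzero rows, so rank(T) = 3.
The rank gives the maximum number of linearly independent rows: 3.

3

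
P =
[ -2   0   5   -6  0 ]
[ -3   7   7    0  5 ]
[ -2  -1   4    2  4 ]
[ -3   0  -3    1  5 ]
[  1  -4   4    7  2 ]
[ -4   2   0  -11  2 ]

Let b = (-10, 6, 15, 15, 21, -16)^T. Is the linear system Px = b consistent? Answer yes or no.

yes

Row reduce the augmented matrix [P | b].
R2 ← R2 − (3/2)·R1: [0, 7, -1/2, 9, 5, 21]
R3 ← R3 − R1: [0, -1, -1, 8, 4, 25]
R4 ← R4 − (3/2)·R1: [0, 0, -21/2, 10, 5, 30]
R5 ← R5 + (1/2)·R1: [0, -4, 13/2, 4, 2, 16]
R6 ← R6 − (2)·R1: [0, 2, -10, 1, 2, 4]
R3 ← R3 + (1/7)·R2: [0, 0, -15/14, 65/7, 33/7, 28]
R5 ← R5 + (4/7)·R2: [0, 0, 87/14, 64/7, 34/7, 28]
R6 ← R6 − (2/7)·R2: [0, 0, -69/7, -11/7, 4/7, -2]
R4 ← R4 − (49/5)·R3: [0, 0, 0, -81, -206/5, -1222/5]
R5 ← R5 + (29/5)·R3: [0, 0, 0, 63, 161/5, 952/5]
R6 ← R6 − (46/5)·R3: [0, 0, 0, -87, -214/5, -1298/5]
R5 ← R5 + (7/9)·R4: [0, 0, 0, 0, 7/45, 14/45]
R6 ← R6 − (29/27)·R4: [0, 0, 0, 0, 196/135, 392/135]
R6 ← R6 − (28/3)·R5: [0, 0, 0, 0, 0, 0]
The echelon form has 5 nonzero rows, and every pivot lies in the first 5 columns, so rank(P) = rank([P|b]) = 5.
The system is consistent.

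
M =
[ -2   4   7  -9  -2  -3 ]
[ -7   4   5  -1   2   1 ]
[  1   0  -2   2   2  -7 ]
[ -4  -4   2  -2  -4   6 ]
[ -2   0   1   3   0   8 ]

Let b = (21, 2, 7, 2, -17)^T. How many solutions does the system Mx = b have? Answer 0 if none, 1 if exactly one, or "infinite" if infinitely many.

Row reduce the augmented matrix [M | b].
R2 ← R2 − (7/2)·R1: [0, -10, -39/2, 61/2, 9, 23/2, -143/2]
R3 ← R3 + (1/2)·R1: [0, 2, 3/2, -5/2, 1, -17/2, 35/2]
R4 ← R4 − (2)·R1: [0, -12, -12, 16, 0, 12, -40]
R5 ← R5 − R1: [0, -4, -6, 12, 2, 11, -38]
R3 ← R3 + (1/5)·R2: [0, 0, -12/5, 18/5, 14/5, -31/5, 16/5]
R4 ← R4 − (6/5)·R2: [0, 0, 57/5, -103/5, -54/5, -9/5, 229/5]
R5 ← R5 − (2/5)·R2: [0, 0, 9/5, -1/5, -8/5, 32/5, -47/5]
R4 ← R4 + (19/4)·R3: [0, 0, 0, -7/2, 5/2, -125/4, 61]
R5 ← R5 + (3/4)·R3: [0, 0, 0, 5/2, 1/2, 7/4, -7]
R5 ← R5 + (5/7)·R4: [0, 0, 0, 0, 16/7, -144/7, 256/7]
The echelon form has 5 nonzero rows, and every pivot lies in the first 6 columns, so rank(M) = rank([M|b]) = 5.
The system is consistent.
rank = 5 < 6 unknowns, so there are infinitely many solutions.

infinite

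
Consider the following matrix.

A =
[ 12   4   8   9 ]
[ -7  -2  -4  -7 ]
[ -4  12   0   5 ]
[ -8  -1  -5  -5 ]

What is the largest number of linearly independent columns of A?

Row reduce to echelon form.
R2 ← R2 + (7/12)·R1: [0, 1/3, 2/3, -7/4]
R3 ← R3 + (1/3)·R1: [0, 40/3, 8/3, 8]
R4 ← R4 + (2/3)·R1: [0, 5/3, 1/3, 1]
R3 ← R3 − (40)·R2: [0, 0, -24, 78]
R4 ← R4 − (5)·R2: [0, 0, -3, 39/4]
R4 ← R4 − (1/8)·R3: [0, 0, 0, 0]
Echelon form has 3 nonzero rows, so rank(A) = 3.
The rank gives the maximum number of linearly independent columns: 3.

3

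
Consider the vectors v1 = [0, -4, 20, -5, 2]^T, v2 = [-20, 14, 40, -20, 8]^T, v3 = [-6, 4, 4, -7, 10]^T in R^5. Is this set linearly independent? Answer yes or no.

yes

Form the matrix with these vectors as rows and row reduce.
Swap R1 ↔ R2
R3 ← R3 − (3/10)·R1: [0, -1/5, -8, -1, 38/5]
R3 ← R3 − (1/20)·R2: [0, 0, -9, -3/4, 15/2]
3 nonzero rows, so the 3 vectors span a space of dimension 3.
Since 3 = 3, the vectors are linearly independent.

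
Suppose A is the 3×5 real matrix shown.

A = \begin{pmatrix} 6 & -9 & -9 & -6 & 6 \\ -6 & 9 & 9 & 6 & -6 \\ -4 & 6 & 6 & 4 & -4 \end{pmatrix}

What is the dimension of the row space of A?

1

Row reduce to echelon form.
R2 ← R2 + R1: [0, 0, 0, 0, 0]
R3 ← R3 + (2/3)·R1: [0, 0, 0, 0, 0]
Echelon form has 1 nonzero row, so rank(A) = 1.
The row space has dimension equal to the rank: 1.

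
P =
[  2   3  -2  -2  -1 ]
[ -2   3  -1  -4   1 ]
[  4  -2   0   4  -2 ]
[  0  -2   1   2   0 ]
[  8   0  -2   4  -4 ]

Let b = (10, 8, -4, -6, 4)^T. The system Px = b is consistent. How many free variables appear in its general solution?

Row reduce the augmented matrix [P | b].
R2 ← R2 + R1: [0, 6, -3, -6, 0, 18]
R3 ← R3 − (2)·R1: [0, -8, 4, 8, 0, -24]
R5 ← R5 − (4)·R1: [0, -12, 6, 12, 0, -36]
R3 ← R3 + (4/3)·R2: [0, 0, 0, 0, 0, 0]
R4 ← R4 + (1/3)·R2: [0, 0, 0, 0, 0, 0]
R5 ← R5 + (2)·R2: [0, 0, 0, 0, 0, 0]
The echelon form has 2 nonzero rows, and every pivot lies in the first 5 columns, so rank(P) = rank([P|b]) = 2.
The system is consistent.
Free variables = (unknowns) − (rank) = 5 − 2 = 3.

3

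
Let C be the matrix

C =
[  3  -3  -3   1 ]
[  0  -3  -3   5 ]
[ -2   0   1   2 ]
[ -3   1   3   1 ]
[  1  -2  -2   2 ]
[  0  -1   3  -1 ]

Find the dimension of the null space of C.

1

Row reduce to echelon form.
R3 ← R3 + (2/3)·R1: [0, -2, -1, 8/3]
R4 ← R4 + R1: [0, -2, 0, 2]
R5 ← R5 − (1/3)·R1: [0, -1, -1, 5/3]
R3 ← R3 − (2/3)·R2: [0, 0, 1, -2/3]
R4 ← R4 − (2/3)·R2: [0, 0, 2, -4/3]
R5 ← R5 − (1/3)·R2: [0, 0, 0, 0]
R6 ← R6 − (1/3)·R2: [0, 0, 4, -8/3]
R4 ← R4 − (2)·R3: [0, 0, 0, 0]
R6 ← R6 − (4)·R3: [0, 0, 0, 0]
3 nonzero rows, so rank(C) = 3.
C has 4 columns; by rank–nullity, nullity = 4 − 3 = 1.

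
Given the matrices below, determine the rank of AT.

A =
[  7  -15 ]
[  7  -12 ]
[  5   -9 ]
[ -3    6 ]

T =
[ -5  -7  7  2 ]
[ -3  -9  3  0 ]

2

First compute AT:
[[ 10,  86,   4,  14],
 [  1,  59,  13,  14],
 [  2,  46,   8,  10],
 [ -3, -33,  -3,  -6]]
Now row reduce the product.
R2 ← R2 − (1/10)·R1: [0, 252/5, 63/5, 63/5]
R3 ← R3 − (1/5)·R1: [0, 144/5, 36/5, 36/5]
R4 ← R4 + (3/10)·R1: [0, -36/5, -9/5, -9/5]
R3 ← R3 − (4/7)·R2: [0, 0, 0, 0]
R4 ← R4 + (1/7)·R2: [0, 0, 0, 0]
2 nonzero rows, so rank(AT) = 2.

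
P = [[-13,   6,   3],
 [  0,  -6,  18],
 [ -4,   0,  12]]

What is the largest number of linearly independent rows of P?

Row reduce to echelon form.
R3 ← R3 − (4/13)·R1: [0, -24/13, 144/13]
R3 ← R3 − (4/13)·R2: [0, 0, 72/13]
Echelon form has 3 nonzero rows, so rank(P) = 3.
The rank gives the maximum number of linearly independent rows: 3.

3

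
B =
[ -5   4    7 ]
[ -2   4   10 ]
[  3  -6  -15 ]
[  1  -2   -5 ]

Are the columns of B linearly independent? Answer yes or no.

no

Row reduce B to echelon form.
R2 ← R2 − (2/5)·R1: [0, 12/5, 36/5]
R3 ← R3 + (3/5)·R1: [0, -18/5, -54/5]
R4 ← R4 + (1/5)·R1: [0, -6/5, -18/5]
R3 ← R3 + (3/2)·R2: [0, 0, 0]
R4 ← R4 + (1/2)·R2: [0, 0, 0]
2 pivots among 3 columns.
Only 2 < 3 pivot columns, so the columns are linearly dependent.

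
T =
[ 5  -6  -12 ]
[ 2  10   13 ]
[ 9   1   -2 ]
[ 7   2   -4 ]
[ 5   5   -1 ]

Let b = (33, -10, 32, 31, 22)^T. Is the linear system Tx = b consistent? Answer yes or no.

Row reduce the augmented matrix [T | b].
R2 ← R2 − (2/5)·R1: [0, 62/5, 89/5, -116/5]
R3 ← R3 − (9/5)·R1: [0, 59/5, 98/5, -137/5]
R4 ← R4 − (7/5)·R1: [0, 52/5, 64/5, -76/5]
R5 ← R5 − R1: [0, 11, 11, -11]
R3 ← R3 − (59/62)·R2: [0, 0, 165/62, -165/31]
R4 ← R4 − (26/31)·R2: [0, 0, -66/31, 132/31]
R5 ← R5 − (55/62)·R2: [0, 0, -297/62, 297/31]
R4 ← R4 + (4/5)·R3: [0, 0, 0, 0]
R5 ← R5 + (9/5)·R3: [0, 0, 0, 0]
The echelon form has 3 nonzero rows, and every pivot lies in the first 3 columns, so rank(T) = rank([T|b]) = 3.
The system is consistent.

yes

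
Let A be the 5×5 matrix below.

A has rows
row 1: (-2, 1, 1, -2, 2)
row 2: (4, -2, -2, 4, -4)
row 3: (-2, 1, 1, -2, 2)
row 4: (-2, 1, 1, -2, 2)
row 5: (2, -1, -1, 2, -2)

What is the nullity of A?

4

Row reduce to echelon form.
R2 ← R2 + (2)·R1: [0, 0, 0, 0, 0]
R3 ← R3 − R1: [0, 0, 0, 0, 0]
R4 ← R4 − R1: [0, 0, 0, 0, 0]
R5 ← R5 + R1: [0, 0, 0, 0, 0]
1 nonzero row, so rank(A) = 1.
A has 5 columns; by rank–nullity, nullity = 5 − 1 = 4.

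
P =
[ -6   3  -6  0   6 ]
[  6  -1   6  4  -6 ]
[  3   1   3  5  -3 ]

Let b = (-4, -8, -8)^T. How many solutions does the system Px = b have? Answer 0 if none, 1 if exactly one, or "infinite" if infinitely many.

0

Row reduce the augmented matrix [P | b].
R2 ← R2 + R1: [0, 2, 0, 4, 0, -12]
R3 ← R3 + (1/2)·R1: [0, 5/2, 0, 5, 0, -10]
R3 ← R3 − (5/4)·R2: [0, 0, 0, 0, 0, 5]
The echelon form has 3 nonzero rows; the last pivot sits in the augmented column, so rank(P) = 2 but rank([P|b]) = 3.
Since the ranks differ, the system is inconsistent.
It has no solutions.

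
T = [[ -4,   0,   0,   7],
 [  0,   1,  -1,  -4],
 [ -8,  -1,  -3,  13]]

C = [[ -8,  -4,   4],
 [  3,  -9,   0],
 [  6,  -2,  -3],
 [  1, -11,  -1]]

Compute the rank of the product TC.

3

First compute TC:
[[ 39, -61, -23],
 [ -7,  37,   7],
 [ 56, -96, -36]]
Now row reduce the product.
R2 ← R2 + (7/39)·R1: [0, 1016/39, 112/39]
R3 ← R3 − (56/39)·R1: [0, -328/39, -116/39]
R3 ← R3 + (41/127)·R2: [0, 0, -260/127]
3 nonzero rows, so rank(TC) = 3.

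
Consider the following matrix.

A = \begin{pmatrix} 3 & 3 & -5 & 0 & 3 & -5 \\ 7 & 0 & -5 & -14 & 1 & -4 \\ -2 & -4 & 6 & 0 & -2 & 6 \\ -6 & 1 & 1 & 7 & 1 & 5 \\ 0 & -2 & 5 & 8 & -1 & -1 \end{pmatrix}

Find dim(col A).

5

Row reduce to echelon form.
R2 ← R2 − (7/3)·R1: [0, -7, 20/3, -14, -6, 23/3]
R3 ← R3 + (2/3)·R1: [0, -2, 8/3, 0, 0, 8/3]
R4 ← R4 + (2)·R1: [0, 7, -9, 7, 7, -5]
R3 ← R3 − (2/7)·R2: [0, 0, 16/21, 4, 12/7, 10/21]
R4 ← R4 + R2: [0, 0, -7/3, -7, 1, 8/3]
R5 ← R5 − (2/7)·R2: [0, 0, 65/21, 12, 5/7, -67/21]
R4 ← R4 + (49/16)·R3: [0, 0, 0, 21/4, 25/4, 33/8]
R5 ← R5 − (65/16)·R3: [0, 0, 0, -17/4, -25/4, -41/8]
R5 ← R5 + (17/21)·R4: [0, 0, 0, 0, -25/21, -25/14]
Echelon form has 5 nonzero rows, so rank(A) = 5.
The column space has dimension equal to the rank: 5.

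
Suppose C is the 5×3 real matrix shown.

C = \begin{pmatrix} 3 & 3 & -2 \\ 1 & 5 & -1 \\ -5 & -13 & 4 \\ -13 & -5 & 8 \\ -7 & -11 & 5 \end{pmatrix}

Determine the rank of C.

2

Row reduce to echelon form.
R2 ← R2 − (1/3)·R1: [0, 4, -1/3]
R3 ← R3 + (5/3)·R1: [0, -8, 2/3]
R4 ← R4 + (13/3)·R1: [0, 8, -2/3]
R5 ← R5 + (7/3)·R1: [0, -4, 1/3]
R3 ← R3 + (2)·R2: [0, 0, 0]
R4 ← R4 − (2)·R2: [0, 0, 0]
R5 ← R5 + R2: [0, 0, 0]
Echelon form has 2 nonzero rows, so rank(C) = 2.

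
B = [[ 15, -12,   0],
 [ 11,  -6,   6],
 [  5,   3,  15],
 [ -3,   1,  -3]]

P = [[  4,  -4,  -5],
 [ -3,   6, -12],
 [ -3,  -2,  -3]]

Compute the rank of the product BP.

First compute BP:
[[ 96, -132,  69],
 [ 44, -92,  -1],
 [-34, -32, -106],
 [ -6,  24,  12]]
Now row reduce the product.
R2 ← R2 − (11/24)·R1: [0, -63/2, -261/8]
R3 ← R3 + (17/48)·R1: [0, -315/4, -1305/16]
R4 ← R4 + (1/16)·R1: [0, 63/4, 261/16]
R3 ← R3 − (5/2)·R2: [0, 0, 0]
R4 ← R4 + (1/2)·R2: [0, 0, 0]
2 nonzero rows, so rank(BP) = 2.

2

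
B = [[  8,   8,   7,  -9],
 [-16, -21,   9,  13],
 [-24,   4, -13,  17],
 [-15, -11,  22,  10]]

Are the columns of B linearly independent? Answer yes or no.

yes

Row reduce B to echelon form.
R2 ← R2 + (2)·R1: [0, -5, 23, -5]
R3 ← R3 + (3)·R1: [0, 28, 8, -10]
R4 ← R4 + (15/8)·R1: [0, 4, 281/8, -55/8]
R3 ← R3 + (28/5)·R2: [0, 0, 684/5, -38]
R4 ← R4 + (4/5)·R2: [0, 0, 2141/40, -87/8]
R4 ← R4 − (2141/5472)·R3: [0, 0, 0, 575/144]
4 pivots among 4 columns.
Every column is a pivot column, so the columns are linearly independent.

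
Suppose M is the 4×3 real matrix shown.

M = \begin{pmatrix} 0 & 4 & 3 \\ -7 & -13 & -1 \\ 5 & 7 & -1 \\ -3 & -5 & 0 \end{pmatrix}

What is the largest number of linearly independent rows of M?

2

Row reduce to echelon form.
Swap R1 ↔ R2
R3 ← R3 + (5/7)·R1: [0, -16/7, -12/7]
R4 ← R4 − (3/7)·R1: [0, 4/7, 3/7]
R3 ← R3 + (4/7)·R2: [0, 0, 0]
R4 ← R4 − (1/7)·R2: [0, 0, 0]
Echelon form has 2 nonzero rows, so rank(M) = 2.
The rank gives the maximum number of linearly independent rows: 2.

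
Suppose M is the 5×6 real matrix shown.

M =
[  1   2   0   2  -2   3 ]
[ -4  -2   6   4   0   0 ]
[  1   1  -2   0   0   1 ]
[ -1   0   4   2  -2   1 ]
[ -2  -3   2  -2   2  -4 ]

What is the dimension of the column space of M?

3

Row reduce to echelon form.
R2 ← R2 + (4)·R1: [0, 6, 6, 12, -8, 12]
R3 ← R3 − R1: [0, -1, -2, -2, 2, -2]
R4 ← R4 + R1: [0, 2, 4, 4, -4, 4]
R5 ← R5 + (2)·R1: [0, 1, 2, 2, -2, 2]
R3 ← R3 + (1/6)·R2: [0, 0, -1, 0, 2/3, 0]
R4 ← R4 − (1/3)·R2: [0, 0, 2, 0, -4/3, 0]
R5 ← R5 − (1/6)·R2: [0, 0, 1, 0, -2/3, 0]
R4 ← R4 + (2)·R3: [0, 0, 0, 0, 0, 0]
R5 ← R5 + R3: [0, 0, 0, 0, 0, 0]
Echelon form has 3 nonzero rows, so rank(M) = 3.
The column space has dimension equal to the rank: 3.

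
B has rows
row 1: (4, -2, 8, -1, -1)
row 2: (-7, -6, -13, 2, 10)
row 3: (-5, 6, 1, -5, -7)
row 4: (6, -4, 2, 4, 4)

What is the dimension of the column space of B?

3

Row reduce to echelon form.
R2 ← R2 + (7/4)·R1: [0, -19/2, 1, 1/4, 33/4]
R3 ← R3 + (5/4)·R1: [0, 7/2, 11, -25/4, -33/4]
R4 ← R4 − (3/2)·R1: [0, -1, -10, 11/2, 11/2]
R3 ← R3 + (7/19)·R2: [0, 0, 216/19, -117/19, -99/19]
R4 ← R4 − (2/19)·R2: [0, 0, -192/19, 104/19, 88/19]
R4 ← R4 + (8/9)·R3: [0, 0, 0, 0, 0]
Echelon form has 3 nonzero rows, so rank(B) = 3.
The column space has dimension equal to the rank: 3.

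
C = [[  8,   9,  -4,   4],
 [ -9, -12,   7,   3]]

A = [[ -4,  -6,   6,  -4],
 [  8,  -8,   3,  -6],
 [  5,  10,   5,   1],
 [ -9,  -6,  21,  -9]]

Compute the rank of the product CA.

First compute CA:
[[-16, -184, 139, -126],
 [-52, 202,   8,  88]]
Now row reduce the product.
R2 ← R2 − (13/4)·R1: [0, 800, -1775/4, 995/2]
2 nonzero rows, so rank(CA) = 2.

2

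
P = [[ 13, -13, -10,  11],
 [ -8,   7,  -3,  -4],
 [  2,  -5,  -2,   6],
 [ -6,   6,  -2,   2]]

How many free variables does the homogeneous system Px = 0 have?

Row reduce to echelon form.
R2 ← R2 + (8/13)·R1: [0, -1, -119/13, 36/13]
R3 ← R3 − (2/13)·R1: [0, -3, -6/13, 56/13]
R4 ← R4 + (6/13)·R1: [0, 0, -86/13, 92/13]
R3 ← R3 − (3)·R2: [0, 0, 27, -4]
R4 ← R4 + (86/351)·R3: [0, 0, 0, 2140/351]
4 nonzero rows, so rank(P) = 4.
P has 4 columns; by rank–nullity, nullity = 4 − 4 = 0.

0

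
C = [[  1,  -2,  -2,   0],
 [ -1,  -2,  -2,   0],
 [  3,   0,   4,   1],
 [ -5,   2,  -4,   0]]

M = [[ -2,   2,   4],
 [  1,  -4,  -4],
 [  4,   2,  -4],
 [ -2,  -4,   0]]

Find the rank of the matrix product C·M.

First compute CM:
[[-12,   6,  20],
 [ -8,   2,  12],
 [  8,  10,  -4],
 [ -4, -26, -12]]
Now row reduce the product.
R2 ← R2 − (2/3)·R1: [0, -2, -4/3]
R3 ← R3 + (2/3)·R1: [0, 14, 28/3]
R4 ← R4 − (1/3)·R1: [0, -28, -56/3]
R3 ← R3 + (7)·R2: [0, 0, 0]
R4 ← R4 − (14)·R2: [0, 0, 0]
2 nonzero rows, so rank(CM) = 2.

2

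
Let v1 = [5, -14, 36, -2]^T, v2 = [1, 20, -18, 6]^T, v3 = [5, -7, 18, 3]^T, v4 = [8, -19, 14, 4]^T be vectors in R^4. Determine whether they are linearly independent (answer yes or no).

yes

Form the matrix with these vectors as rows and row reduce.
R2 ← R2 − (1/5)·R1: [0, 114/5, -126/5, 32/5]
R3 ← R3 − R1: [0, 7, -18, 5]
R4 ← R4 − (8/5)·R1: [0, 17/5, -218/5, 36/5]
R3 ← R3 − (35/114)·R2: [0, 0, -195/19, 173/57]
R4 ← R4 − (17/114)·R2: [0, 0, -757/19, 356/57]
R4 ← R4 − (757/195)·R3: [0, 0, 0, -3239/585]
4 nonzero rows, so the 4 vectors span a space of dimension 4.
Since 4 = 4, the vectors are linearly independent.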